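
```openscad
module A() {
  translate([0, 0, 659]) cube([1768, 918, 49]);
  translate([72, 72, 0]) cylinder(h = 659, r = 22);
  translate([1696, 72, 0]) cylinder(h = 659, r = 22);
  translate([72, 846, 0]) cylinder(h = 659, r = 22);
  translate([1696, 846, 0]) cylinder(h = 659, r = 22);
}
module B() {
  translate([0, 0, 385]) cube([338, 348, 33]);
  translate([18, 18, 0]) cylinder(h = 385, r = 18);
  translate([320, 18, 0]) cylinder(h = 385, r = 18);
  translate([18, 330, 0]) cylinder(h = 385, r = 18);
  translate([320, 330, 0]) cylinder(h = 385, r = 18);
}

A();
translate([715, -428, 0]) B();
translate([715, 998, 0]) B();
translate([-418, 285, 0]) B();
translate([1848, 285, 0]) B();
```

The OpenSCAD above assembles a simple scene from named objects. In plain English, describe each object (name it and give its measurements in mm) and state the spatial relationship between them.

A is a rectangular dining table. The top is 1768×918×49 mm with its upper surface at z = 708 mm. It stands on four round legs of 44 mm diameter, each leg's bounding box inset 50 mm from the nearest pair of top edges, running from the floor to the underside of the top.

B is a four-legged stool. The seat is a 338×348×33 mm slab whose top surface is at z = 418 mm; four round legs, each 36 mm in diameter, run from the floor (z = 0) to the underside of the seat, each leg's axis is inset half a diameter from the nearest pair of seat edges (so the leg's bounding box is flush with the corner).

Four stools sit around the table at the −y, +y, −x, +x sides.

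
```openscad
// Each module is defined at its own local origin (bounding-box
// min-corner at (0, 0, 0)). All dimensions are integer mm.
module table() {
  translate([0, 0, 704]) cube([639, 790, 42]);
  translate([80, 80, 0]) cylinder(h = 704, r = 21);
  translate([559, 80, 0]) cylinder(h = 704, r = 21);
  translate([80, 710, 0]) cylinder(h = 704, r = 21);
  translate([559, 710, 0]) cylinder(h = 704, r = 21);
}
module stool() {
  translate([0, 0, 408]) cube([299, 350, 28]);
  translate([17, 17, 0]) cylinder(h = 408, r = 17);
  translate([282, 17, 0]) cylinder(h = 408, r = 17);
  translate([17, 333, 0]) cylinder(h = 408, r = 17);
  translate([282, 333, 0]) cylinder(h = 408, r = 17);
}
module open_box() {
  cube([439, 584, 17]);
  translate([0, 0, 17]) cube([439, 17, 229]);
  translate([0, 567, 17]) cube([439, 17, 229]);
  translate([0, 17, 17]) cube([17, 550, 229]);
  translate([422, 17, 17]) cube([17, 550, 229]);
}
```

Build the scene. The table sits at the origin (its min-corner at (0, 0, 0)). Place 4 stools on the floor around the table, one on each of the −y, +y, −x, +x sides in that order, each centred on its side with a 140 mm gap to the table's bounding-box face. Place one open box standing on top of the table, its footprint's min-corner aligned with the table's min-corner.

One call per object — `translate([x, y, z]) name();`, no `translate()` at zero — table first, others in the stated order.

table();
translate([170, -490, 0]) stool();
translate([170, 930, 0]) stool();
translate([-439, 220, 0]) stool();
translate([779, 220, 0]) stool();
translate([0, 0, 746]) open_box();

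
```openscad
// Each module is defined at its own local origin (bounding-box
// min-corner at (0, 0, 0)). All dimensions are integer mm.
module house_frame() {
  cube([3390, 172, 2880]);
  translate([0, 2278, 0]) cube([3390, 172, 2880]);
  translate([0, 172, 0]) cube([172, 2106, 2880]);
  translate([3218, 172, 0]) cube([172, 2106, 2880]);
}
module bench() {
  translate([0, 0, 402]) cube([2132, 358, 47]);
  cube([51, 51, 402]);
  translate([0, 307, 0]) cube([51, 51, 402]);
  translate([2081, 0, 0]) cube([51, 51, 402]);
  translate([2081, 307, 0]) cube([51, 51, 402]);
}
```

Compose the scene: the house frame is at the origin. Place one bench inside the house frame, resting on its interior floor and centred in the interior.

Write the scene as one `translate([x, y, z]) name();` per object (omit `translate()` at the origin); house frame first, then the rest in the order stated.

house_frame();
translate([629, 1046, 0]) bench();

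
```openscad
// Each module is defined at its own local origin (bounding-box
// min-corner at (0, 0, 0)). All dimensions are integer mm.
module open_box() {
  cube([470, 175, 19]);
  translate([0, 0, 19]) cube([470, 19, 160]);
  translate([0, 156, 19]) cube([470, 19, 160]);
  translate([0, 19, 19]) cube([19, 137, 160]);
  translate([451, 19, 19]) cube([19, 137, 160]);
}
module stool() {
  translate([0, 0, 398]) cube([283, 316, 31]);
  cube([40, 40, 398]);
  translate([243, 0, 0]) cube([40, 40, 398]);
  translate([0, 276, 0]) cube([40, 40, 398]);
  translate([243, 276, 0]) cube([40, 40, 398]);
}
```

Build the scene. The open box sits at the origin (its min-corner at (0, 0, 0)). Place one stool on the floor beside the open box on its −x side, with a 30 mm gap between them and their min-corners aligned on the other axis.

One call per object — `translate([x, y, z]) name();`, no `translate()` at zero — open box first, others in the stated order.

open_box();
translate([-313, 0, 0]) stool();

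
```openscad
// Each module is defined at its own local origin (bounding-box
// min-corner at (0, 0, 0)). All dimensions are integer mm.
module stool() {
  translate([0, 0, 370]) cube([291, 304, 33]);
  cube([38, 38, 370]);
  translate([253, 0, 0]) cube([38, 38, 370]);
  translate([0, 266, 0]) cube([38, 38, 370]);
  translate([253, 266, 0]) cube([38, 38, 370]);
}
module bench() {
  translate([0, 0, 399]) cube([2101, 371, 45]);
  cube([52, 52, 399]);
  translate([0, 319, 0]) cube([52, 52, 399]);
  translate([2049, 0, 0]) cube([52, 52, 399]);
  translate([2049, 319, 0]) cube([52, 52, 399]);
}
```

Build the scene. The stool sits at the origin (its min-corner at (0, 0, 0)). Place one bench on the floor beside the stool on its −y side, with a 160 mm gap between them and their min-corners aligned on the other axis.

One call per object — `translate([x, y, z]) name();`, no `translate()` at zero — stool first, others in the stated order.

stool();
translate([0, -531, 0]) bench();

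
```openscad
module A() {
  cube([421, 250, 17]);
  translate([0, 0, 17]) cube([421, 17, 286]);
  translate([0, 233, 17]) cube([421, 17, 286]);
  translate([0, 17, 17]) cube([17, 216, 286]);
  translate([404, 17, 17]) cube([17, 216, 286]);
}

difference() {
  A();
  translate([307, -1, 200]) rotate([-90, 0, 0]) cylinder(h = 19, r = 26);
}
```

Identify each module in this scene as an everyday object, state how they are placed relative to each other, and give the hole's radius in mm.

A is an open box. The open box has a circular hole through its front wall. The hole's radius is 26 mm.

The subtracted cylinder has r = 26 mm.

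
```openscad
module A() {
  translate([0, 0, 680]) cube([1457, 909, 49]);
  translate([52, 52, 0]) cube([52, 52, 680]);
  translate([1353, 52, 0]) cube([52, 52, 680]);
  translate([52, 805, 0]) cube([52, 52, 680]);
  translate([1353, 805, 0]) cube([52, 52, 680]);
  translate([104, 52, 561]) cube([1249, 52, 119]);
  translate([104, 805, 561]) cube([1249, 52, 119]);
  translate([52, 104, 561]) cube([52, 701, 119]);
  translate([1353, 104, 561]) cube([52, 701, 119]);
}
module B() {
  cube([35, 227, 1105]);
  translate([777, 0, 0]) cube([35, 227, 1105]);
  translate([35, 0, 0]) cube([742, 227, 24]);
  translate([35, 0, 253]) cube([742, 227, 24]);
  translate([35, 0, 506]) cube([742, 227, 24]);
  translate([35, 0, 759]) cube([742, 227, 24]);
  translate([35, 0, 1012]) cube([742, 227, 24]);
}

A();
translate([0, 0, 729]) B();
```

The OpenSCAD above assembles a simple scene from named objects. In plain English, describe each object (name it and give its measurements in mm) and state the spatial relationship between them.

A is a table: top 1457 mm (x) × 909 mm (y), 49 mm thick, upper face at z = 729 mm, on four 52×52 mm square legs, each inset 52 mm from the nearest pair of top edges, running from z = 0 to the bottom of the top. Four apron rails, 52 mm thick and 119 mm tall, run between adjacent legs with their top edges flush with the underside of the top and their outer faces flush with the legs' outer faces.

B is an open bookshelf. Two side panels, each 35 mm thick, 227 mm deep and 1105 mm tall, stand 812 mm apart (outside-to-outside). Between them sit 5 shelves, each 24 mm thick and 227 mm deep, spanning the full gap between the sides. The bottom shelf rests on the floor (its underside at z = 0) and the clear gap between one shelf's top and the next shelf's underside is 229 mm.

The bookshelf is on top of the table.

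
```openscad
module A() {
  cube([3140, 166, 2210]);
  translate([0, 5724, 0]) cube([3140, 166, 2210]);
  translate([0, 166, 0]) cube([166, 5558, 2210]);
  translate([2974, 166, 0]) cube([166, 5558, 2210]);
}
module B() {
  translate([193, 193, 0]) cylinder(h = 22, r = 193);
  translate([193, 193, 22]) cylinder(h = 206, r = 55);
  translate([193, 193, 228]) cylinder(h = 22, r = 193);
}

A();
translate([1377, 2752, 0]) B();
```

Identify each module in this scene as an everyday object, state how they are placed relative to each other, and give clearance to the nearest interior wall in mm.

Clearances: x = 1211, y = 2586; minimum 1211 mm.

A is a house frame. B is a spool. The spool sits inside the house frame, centred. The clearance to the nearest interior wall is 1211 mm.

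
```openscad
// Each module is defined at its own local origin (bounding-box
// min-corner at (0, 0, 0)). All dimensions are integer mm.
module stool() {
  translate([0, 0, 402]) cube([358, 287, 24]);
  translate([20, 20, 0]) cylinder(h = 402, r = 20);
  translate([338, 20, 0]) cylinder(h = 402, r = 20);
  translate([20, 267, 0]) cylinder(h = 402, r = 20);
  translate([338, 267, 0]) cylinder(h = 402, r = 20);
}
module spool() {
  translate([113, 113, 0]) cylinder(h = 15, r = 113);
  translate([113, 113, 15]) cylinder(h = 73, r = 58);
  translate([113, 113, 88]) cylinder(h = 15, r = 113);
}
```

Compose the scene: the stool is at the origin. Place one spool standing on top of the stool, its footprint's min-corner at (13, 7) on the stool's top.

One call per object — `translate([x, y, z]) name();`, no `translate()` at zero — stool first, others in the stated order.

stool();
translate([13, 7, 426]) spool();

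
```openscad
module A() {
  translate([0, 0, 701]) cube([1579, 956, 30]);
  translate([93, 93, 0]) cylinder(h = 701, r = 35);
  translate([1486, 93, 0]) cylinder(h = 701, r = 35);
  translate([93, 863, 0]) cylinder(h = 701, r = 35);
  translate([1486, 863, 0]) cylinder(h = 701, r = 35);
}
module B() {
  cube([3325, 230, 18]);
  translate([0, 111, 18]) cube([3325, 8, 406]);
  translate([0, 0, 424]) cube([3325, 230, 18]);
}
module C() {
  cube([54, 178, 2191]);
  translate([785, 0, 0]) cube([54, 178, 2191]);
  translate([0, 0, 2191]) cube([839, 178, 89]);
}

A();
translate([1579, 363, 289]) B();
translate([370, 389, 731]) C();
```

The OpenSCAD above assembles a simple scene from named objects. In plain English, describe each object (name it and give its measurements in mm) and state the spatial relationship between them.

A is a table with a 1579×956 mm rectangular top, 30 mm thick, top surface at z = 731 mm, supported by four round legs of 70 mm diameter, each leg's bounding box inset 58 mm from the nearest pair of top edges, running from the floor.

B is an I-beam lying along x, 3325 mm long. Overall section height 442 mm. Two flanges 230 mm wide (y) and 18 mm thick, one on the floor and one at the top; a web 8 mm thick runs between them, centred on the flange width.

C is a door frame. The clear opening is 731 mm wide and 2191 mm high. Two 54 mm wide jambs, 178 mm deep, stand either side of the opening from the floor to the top of the opening. A 89 mm thick head sits across the top of both jambs, spanning the full outside width of the frame.

The I-beam is beside the table with their tops flush at z = 731. The door frame is on top of the table, centred.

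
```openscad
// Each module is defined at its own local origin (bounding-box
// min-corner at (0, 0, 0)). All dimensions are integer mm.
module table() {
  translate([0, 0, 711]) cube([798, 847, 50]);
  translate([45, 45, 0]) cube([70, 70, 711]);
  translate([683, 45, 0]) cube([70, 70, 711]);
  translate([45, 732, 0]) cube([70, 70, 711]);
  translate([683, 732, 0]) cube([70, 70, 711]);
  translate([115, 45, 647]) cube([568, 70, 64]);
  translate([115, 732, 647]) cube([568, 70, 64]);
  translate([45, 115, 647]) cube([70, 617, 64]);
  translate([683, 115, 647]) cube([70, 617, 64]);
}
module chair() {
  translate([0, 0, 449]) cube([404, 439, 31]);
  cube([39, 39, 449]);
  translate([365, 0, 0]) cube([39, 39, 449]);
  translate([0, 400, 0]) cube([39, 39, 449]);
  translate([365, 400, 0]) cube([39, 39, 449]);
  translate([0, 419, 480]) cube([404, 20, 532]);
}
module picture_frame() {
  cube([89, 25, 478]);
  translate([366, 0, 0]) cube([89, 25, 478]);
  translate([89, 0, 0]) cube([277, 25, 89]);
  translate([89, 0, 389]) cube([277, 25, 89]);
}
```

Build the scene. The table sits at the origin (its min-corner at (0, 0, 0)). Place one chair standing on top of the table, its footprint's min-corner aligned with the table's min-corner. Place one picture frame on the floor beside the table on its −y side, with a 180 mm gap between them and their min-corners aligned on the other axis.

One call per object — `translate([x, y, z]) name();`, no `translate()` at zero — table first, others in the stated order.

table();
translate([0, 0, 761]) chair();
translate([0, -205, 0]) picture_frame();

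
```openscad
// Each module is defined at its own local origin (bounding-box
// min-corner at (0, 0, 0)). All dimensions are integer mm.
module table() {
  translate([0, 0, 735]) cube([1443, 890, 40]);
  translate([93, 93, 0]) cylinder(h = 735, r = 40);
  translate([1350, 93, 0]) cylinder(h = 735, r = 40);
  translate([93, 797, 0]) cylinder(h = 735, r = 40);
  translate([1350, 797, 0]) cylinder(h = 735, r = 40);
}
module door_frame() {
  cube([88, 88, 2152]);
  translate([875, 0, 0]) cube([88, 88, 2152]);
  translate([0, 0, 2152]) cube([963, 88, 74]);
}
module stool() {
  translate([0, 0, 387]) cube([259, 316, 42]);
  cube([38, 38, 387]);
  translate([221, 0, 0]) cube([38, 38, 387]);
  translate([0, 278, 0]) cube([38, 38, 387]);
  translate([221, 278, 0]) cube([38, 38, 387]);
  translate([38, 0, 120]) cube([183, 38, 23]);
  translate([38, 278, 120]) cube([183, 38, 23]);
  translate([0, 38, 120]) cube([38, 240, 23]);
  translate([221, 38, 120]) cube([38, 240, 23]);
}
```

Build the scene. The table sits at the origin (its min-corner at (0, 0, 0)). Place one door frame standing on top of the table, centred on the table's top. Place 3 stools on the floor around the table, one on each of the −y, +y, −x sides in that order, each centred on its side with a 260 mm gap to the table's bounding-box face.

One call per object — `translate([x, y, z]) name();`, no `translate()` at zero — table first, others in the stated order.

table();
translate([240, 401, 775]) door_frame();
translate([592, -576, 0]) stool();
translate([592, 1150, 0]) stool();
translate([-519, 287, 0]) stool();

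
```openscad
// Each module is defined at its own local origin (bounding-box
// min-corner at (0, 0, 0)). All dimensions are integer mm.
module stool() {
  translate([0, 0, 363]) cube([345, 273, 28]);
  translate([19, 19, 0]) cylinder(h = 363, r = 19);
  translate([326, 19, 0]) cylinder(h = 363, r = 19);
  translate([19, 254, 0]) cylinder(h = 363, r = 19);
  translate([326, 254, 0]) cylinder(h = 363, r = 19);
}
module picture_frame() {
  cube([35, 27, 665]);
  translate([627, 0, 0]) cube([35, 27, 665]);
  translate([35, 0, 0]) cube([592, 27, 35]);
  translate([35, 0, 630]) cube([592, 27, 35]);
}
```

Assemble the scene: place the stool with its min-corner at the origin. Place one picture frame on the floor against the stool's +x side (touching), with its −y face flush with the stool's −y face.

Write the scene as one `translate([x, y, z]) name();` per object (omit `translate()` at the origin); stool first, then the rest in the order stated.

stool();
translate([345, 0, 0]) picture_frame();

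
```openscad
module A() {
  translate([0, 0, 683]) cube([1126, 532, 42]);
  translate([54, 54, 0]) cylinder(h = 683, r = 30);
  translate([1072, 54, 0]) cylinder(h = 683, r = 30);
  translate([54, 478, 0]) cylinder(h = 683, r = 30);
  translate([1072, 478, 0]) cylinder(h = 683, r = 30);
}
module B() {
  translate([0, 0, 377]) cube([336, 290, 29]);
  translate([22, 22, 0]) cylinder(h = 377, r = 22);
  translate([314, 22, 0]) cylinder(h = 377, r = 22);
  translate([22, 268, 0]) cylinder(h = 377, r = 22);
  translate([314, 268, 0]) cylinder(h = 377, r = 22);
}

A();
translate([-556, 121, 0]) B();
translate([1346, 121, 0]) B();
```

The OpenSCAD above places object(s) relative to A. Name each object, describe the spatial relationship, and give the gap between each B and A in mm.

Each stool's nearest face is 220 mm from the table's bounding box.

A is a table. B is a stool. Two stools sit around the table at the −x, +x sides. The gap between each stool and the table is 220 mm.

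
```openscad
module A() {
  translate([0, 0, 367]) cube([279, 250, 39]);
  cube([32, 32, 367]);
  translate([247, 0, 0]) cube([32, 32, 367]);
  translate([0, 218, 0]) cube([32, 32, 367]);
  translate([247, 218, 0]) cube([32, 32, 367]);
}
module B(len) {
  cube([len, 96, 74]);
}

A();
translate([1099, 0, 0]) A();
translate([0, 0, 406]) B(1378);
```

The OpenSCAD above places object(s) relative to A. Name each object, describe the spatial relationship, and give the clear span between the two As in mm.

A is a stool. B is a beam. A beam spans the tops of two stools. The clear span between the two stools is 820 mm.

Second stool starts at x = 1099; first ends at x = 279; clear span = 1099 − 279 = 820 mm.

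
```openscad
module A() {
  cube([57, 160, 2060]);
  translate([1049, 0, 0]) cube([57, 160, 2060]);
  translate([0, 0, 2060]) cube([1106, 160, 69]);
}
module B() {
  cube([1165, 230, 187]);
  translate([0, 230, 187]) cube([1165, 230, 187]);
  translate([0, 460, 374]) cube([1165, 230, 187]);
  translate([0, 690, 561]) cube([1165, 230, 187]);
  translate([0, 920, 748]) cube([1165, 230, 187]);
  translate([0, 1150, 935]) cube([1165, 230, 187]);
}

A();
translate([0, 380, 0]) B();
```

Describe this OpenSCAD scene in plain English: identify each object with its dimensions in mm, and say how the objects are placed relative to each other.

A is a rectangular door frame: two vertical jambs of 57×160 mm section, 2060 mm tall, with a clear opening 992 mm wide between their inner faces. A header 69 mm tall and 160 mm deep lies on top of the jambs and spans the full outside width.

B is a straight staircase of 6 solid steps. Each step is 1165 mm wide (x), 230 mm deep (y, the going) and 187 mm tall (the rise). The first step rests on the floor; each subsequent step sits one going further in +y and one rise higher in +z, directly behind and above the previous step with no overlap.

The staircase is on the floor beside the door frame on its +y side.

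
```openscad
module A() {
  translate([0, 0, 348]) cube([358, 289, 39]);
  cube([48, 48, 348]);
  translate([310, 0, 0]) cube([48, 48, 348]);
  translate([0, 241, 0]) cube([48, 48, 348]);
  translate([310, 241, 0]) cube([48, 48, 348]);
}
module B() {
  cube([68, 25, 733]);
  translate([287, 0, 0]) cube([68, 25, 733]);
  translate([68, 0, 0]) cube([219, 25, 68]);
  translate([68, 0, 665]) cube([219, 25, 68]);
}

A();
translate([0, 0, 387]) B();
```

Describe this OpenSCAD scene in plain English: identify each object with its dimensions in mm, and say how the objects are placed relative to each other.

A is a simple wooden stool: a rectangular seat 358 mm (x) by 289 mm (y), 39 mm thick, top face at z = 387 mm, on four square legs, each 48×48 mm in cross-section. The legs rest on z = 0, each flush with a corner of the seat.

B is a picture frame with a 219×597 mm rectangular opening (x by z) and a uniform 68 mm border on every side. Frame depth is 25 mm along y. It is built from two vertical stiles running the full outside height and two horizontal rails spanning the gap between the stiles.

The picture frame is on top of the stool.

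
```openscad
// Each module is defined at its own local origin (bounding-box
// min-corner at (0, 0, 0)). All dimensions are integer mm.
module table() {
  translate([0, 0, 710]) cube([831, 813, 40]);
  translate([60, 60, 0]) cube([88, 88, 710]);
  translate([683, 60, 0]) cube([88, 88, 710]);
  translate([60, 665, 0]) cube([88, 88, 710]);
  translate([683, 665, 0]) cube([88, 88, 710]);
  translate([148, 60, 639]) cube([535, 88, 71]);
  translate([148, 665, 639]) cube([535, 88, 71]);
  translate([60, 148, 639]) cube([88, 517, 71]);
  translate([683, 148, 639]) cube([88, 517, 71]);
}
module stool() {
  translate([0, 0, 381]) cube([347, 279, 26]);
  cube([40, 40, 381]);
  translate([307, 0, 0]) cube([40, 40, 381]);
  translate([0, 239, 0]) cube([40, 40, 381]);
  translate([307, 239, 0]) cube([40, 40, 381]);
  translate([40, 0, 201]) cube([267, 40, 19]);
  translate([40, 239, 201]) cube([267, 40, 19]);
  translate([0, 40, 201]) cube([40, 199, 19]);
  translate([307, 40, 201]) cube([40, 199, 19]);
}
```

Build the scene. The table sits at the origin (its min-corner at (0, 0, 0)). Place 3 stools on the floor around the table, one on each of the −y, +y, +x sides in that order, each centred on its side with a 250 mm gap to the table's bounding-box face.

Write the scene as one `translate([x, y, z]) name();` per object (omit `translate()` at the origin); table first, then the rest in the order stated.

table();
translate([242, -529, 0]) stool();
translate([242, 1063, 0]) stool();
translate([1081, 267, 0]) stool();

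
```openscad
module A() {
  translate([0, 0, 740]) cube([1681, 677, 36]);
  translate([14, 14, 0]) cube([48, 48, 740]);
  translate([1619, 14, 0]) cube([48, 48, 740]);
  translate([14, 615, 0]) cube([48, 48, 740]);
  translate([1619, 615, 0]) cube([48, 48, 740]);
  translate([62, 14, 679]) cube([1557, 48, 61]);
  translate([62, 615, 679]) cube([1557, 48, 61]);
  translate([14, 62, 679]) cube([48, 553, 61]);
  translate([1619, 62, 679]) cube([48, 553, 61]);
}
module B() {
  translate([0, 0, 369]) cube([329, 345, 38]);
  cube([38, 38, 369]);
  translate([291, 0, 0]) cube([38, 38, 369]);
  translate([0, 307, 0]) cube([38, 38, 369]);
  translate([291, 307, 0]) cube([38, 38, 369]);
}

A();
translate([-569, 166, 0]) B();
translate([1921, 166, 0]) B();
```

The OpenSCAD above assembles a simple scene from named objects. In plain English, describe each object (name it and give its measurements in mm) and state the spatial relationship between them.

A is a table: top 1681 mm (x) × 677 mm (y), 36 mm thick, upper face at z = 776 mm, on four 48×48 mm square legs, each inset 14 mm from the nearest pair of top edges, running from z = 0 to the bottom of the top. Four apron rails, 48 mm thick and 61 mm tall, run between adjacent legs with their top edges flush with the underside of the top and their outer faces flush with the legs' outer faces.

B is a simple wooden stool: a rectangular seat 329 mm (x) by 345 mm (y), 38 mm thick, top face at z = 407 mm, on four square legs, each 38×38 mm in cross-section. The legs rest on z = 0, each flush with a corner of the seat.

Two stools sit around the table at the −x, +x sides.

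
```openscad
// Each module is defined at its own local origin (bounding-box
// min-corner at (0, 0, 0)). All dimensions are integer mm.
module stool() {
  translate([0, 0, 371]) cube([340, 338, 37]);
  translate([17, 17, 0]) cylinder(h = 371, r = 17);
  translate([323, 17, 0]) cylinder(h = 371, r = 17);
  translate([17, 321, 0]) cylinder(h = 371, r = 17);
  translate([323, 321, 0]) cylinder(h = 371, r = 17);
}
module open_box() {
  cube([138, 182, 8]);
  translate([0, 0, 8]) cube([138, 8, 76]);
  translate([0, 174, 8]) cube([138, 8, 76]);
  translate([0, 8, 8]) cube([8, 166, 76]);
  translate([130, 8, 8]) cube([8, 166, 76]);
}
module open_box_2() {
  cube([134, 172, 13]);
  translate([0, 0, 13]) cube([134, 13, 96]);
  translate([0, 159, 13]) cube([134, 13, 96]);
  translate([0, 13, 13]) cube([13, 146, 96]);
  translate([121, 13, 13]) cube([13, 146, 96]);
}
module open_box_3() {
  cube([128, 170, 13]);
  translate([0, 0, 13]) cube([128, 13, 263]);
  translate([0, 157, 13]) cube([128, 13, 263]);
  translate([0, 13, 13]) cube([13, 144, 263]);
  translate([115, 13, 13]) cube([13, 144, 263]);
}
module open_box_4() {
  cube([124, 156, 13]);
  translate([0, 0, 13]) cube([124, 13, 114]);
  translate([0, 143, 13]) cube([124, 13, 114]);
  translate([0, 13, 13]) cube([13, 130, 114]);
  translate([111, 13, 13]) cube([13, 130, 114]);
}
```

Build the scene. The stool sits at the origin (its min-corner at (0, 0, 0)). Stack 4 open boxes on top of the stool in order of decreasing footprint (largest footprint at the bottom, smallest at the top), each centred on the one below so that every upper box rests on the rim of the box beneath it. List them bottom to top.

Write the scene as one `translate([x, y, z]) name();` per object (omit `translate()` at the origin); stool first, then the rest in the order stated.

stool();
translate([101, 78, 408]) open_box();
translate([103, 83, 492]) open_box_2();
translate([106, 84, 601]) open_box_3();
translate([108, 91, 877]) open_box_4();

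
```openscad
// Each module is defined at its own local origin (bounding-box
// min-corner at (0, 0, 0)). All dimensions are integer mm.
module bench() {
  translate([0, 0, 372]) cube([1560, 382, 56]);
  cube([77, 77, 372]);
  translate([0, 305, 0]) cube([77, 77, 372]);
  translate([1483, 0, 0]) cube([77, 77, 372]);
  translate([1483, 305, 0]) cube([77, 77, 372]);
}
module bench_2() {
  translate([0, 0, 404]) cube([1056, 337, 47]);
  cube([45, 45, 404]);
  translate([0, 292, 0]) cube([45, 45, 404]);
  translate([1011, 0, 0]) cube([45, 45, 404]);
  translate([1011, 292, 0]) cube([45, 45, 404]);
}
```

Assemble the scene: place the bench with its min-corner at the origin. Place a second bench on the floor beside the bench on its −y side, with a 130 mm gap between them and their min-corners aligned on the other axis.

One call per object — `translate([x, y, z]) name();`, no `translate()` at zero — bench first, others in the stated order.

bench();
translate([0, -467, 0]) bench_2();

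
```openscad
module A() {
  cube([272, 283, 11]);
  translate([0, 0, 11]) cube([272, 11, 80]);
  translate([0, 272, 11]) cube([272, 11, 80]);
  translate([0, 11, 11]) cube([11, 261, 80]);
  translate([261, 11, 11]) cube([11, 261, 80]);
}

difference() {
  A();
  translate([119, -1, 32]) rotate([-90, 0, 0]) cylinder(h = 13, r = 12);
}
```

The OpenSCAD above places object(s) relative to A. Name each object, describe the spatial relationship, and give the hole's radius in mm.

The subtracted cylinder has r = 12 mm.

A is an open box. The open box has a circular hole through its front wall. The hole's radius is 12 mm.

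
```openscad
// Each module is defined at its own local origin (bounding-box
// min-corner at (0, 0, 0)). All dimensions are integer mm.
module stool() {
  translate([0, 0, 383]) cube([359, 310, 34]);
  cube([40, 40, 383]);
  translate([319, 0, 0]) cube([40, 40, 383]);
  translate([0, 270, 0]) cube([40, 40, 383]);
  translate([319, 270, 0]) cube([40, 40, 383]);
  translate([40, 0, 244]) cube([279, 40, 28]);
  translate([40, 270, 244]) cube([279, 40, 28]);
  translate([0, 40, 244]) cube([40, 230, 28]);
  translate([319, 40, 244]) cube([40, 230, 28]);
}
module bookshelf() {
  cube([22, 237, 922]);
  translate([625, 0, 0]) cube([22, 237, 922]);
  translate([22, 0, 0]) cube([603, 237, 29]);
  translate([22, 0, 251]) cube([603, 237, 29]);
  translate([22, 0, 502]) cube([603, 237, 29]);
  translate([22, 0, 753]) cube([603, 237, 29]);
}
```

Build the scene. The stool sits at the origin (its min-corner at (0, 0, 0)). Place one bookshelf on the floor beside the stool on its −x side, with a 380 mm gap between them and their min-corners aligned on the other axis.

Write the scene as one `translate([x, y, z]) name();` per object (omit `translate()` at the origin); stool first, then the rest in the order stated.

stool();
translate([-1027, 0, 0]) bookshelf();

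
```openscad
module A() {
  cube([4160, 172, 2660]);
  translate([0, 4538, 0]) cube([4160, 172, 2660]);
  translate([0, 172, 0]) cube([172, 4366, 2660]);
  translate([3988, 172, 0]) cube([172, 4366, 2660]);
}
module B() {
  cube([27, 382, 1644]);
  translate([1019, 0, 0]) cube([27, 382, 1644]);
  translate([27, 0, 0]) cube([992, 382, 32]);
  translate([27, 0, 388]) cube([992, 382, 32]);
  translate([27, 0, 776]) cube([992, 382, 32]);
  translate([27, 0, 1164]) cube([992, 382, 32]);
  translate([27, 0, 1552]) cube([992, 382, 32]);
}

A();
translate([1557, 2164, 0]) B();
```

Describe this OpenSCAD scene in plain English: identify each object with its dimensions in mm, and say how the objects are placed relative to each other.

A is a box-shaped house frame (walls only): outside footprint 4160×4710 mm, wall height 2660 mm, wall thickness 172 mm. The two y-facing walls run the full x-width; the two x-facing walls fit between the inner faces of the y-facing walls.

B is a bookshelf 1046 mm wide overall, 382 mm deep and 1644 mm tall. The two sides are 27 mm thick vertical panels. 5 horizontal shelves of 32 mm thickness span between the inner faces of the sides; the lowest shelf sits on the floor and shelves are stacked with a clear vertical gap of 356 mm between each pair.

The bookshelf sits inside the house frame, centred.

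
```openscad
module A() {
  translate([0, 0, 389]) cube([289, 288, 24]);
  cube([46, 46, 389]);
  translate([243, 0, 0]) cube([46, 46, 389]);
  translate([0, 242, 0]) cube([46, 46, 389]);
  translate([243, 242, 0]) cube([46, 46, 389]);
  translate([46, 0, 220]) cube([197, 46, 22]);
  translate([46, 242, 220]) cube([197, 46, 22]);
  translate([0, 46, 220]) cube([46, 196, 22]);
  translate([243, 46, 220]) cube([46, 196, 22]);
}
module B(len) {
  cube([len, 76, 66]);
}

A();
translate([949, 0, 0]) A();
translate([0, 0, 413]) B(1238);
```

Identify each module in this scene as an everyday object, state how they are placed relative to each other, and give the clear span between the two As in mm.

Second stool starts at x = 949; first ends at x = 289; clear span = 949 − 289 = 660 mm.

A is a stool. B is a beam. A beam spans the tops of two stools. The clear span between the two stools is 660 mm.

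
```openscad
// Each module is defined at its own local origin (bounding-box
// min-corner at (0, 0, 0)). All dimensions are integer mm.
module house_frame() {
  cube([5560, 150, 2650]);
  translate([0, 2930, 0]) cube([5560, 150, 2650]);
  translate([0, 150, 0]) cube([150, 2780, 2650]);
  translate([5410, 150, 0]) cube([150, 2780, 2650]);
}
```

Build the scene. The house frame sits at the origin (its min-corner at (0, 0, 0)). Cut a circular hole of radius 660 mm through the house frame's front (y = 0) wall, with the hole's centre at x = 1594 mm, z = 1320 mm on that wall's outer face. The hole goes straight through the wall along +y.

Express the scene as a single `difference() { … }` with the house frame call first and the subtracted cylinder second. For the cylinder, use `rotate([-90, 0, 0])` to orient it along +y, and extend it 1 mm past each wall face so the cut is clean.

difference() {
  house_frame();
  translate([1594, -1, 1320]) rotate([-90, 0, 0]) cylinder(h = 152, r = 660);
}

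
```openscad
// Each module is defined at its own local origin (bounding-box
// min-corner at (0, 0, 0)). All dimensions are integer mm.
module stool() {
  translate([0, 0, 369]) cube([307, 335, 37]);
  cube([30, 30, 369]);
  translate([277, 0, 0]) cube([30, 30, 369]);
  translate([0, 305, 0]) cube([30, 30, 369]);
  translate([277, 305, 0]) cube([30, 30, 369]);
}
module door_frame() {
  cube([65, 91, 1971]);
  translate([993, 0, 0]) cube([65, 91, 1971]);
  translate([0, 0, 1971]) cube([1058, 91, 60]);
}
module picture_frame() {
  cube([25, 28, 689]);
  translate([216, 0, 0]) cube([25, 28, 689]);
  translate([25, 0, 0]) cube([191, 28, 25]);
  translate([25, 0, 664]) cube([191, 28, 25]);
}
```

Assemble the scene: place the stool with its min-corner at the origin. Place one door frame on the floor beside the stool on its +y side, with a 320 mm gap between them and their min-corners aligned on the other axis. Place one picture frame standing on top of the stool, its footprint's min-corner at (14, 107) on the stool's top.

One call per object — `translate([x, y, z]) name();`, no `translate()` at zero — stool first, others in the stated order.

stool();
translate([0, 655, 0]) door_frame();
translate([14, 107, 406]) picture_frame();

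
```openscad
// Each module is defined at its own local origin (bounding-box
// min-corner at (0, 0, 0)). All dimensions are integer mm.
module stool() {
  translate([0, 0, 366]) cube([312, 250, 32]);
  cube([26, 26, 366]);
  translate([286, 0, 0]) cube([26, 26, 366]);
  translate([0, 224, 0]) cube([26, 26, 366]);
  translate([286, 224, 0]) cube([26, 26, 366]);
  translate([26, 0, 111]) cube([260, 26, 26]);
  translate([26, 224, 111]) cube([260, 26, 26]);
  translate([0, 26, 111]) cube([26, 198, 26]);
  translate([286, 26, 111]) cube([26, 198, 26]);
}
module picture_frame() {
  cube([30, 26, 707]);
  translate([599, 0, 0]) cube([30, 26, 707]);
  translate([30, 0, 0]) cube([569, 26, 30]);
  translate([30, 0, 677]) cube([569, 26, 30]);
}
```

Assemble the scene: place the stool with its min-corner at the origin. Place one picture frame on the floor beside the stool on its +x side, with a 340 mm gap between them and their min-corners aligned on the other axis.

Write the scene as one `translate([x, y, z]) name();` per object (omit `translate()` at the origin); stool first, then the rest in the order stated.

stool();
translate([652, 0, 0]) picture_frame();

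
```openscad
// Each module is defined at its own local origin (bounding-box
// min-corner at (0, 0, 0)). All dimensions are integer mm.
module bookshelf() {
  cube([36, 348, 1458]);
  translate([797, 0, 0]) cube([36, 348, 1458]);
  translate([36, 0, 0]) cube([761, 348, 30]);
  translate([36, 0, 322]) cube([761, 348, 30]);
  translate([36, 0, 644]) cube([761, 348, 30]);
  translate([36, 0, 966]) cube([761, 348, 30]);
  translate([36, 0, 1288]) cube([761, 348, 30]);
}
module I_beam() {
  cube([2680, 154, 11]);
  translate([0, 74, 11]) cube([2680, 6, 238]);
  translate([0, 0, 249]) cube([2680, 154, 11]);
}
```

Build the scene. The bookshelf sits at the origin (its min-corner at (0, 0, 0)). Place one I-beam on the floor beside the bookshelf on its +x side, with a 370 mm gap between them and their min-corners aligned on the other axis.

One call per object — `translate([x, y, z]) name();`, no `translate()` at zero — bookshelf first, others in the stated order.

bookshelf();
translate([1203, 0, 0]) I_beam();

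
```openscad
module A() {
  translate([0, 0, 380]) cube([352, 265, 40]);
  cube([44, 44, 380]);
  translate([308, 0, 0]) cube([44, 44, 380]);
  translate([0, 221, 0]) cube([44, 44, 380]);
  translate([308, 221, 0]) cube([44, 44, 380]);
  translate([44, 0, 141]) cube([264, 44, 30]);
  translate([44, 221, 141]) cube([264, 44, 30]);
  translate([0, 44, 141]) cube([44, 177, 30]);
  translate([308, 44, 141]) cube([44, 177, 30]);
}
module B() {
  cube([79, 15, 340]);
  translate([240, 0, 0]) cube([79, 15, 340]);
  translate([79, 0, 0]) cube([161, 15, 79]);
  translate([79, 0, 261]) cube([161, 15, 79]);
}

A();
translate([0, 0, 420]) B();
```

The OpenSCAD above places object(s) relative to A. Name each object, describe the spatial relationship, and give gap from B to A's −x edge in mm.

The picture frame's min-x is at 0; the stool's min-x is 0; gap = 0 mm.

A is a stool. B is a picture frame. The picture frame is on top of the stool. The gap from the picture frame to the stool's −x edge is 0 mm.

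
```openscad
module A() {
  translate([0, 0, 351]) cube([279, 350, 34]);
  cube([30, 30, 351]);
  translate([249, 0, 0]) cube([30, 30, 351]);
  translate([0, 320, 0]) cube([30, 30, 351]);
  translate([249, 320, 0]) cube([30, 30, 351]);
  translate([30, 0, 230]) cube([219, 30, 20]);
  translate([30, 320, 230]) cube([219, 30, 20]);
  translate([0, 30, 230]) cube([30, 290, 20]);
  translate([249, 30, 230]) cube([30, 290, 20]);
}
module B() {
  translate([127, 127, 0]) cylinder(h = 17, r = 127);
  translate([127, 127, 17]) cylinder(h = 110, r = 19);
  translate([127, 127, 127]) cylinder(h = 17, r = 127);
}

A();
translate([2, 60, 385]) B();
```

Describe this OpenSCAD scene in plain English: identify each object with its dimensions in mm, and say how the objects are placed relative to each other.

A is a four-legged stool. The seat is 279×350 mm, 34 mm thick, top at z = 385 mm. It stands on four square legs, each 30×30 mm in cross-section, from z = 0 to the seat underside, each flush with a corner of the seat. Four stretchers, 30 mm wide and 20 mm tall, connect adjacent legs with their undersides at z = 230 mm, each running between the inner faces of the legs it joins and aligned with the legs' outer faces on the other axis.

B is a spool: two coaxial disc flanges of radius 127 mm and thickness 17 mm, joined by a core cylinder of radius 19 mm and height 110 mm. The lower flange rests on z = 0 and the three cylinders share a vertical axis.

The spool is on top of the stool.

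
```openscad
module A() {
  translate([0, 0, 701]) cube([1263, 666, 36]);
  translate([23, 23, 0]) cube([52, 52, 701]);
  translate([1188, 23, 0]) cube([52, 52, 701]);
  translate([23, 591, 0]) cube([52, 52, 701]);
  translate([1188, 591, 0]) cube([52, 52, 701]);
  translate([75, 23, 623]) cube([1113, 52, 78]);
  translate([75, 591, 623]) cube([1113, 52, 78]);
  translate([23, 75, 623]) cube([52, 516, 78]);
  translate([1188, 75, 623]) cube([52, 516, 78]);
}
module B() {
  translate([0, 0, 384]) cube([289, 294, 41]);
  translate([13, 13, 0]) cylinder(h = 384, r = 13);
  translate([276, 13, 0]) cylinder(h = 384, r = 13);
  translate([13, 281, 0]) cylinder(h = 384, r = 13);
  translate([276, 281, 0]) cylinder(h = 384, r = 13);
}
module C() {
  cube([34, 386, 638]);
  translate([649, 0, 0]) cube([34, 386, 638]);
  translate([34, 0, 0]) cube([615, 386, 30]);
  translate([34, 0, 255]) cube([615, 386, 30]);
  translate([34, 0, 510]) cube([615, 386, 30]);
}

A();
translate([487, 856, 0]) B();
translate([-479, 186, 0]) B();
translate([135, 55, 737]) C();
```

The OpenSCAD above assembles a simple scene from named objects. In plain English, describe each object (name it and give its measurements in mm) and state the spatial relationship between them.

A is a table with a 1263×666 mm rectangular top, 36 mm thick, top surface at z = 737 mm, supported by four 52×52 mm square legs, each inset 23 mm from the nearest pair of top edges, running from the floor. Four apron rails, 52 mm thick and 78 mm tall, run between adjacent legs with their top edges flush with the underside of the top and their outer faces flush with the legs' outer faces.

B is a four-legged stool. The seat is 289×294 mm, 41 mm thick, top at z = 425 mm. It stands on four round legs, each 26 mm in diameter, from z = 0 to the seat underside, each leg's axis is inset half a diameter from the nearest pair of seat edges (so the leg's bounding box is flush with the corner).

C is an open bookshelf. Two side panels, each 34 mm thick, 386 mm deep and 638 mm tall, stand 683 mm apart (outside-to-outside). Between them sit 3 shelves, each 30 mm thick and 386 mm deep, spanning the full gap between the sides. The bottom shelf rests on the floor (its underside at z = 0) and the clear gap between one shelf's top and the next shelf's underside is 225 mm.

Two stools sit around the table at the +y, −x sides. The bookshelf is on top of the table.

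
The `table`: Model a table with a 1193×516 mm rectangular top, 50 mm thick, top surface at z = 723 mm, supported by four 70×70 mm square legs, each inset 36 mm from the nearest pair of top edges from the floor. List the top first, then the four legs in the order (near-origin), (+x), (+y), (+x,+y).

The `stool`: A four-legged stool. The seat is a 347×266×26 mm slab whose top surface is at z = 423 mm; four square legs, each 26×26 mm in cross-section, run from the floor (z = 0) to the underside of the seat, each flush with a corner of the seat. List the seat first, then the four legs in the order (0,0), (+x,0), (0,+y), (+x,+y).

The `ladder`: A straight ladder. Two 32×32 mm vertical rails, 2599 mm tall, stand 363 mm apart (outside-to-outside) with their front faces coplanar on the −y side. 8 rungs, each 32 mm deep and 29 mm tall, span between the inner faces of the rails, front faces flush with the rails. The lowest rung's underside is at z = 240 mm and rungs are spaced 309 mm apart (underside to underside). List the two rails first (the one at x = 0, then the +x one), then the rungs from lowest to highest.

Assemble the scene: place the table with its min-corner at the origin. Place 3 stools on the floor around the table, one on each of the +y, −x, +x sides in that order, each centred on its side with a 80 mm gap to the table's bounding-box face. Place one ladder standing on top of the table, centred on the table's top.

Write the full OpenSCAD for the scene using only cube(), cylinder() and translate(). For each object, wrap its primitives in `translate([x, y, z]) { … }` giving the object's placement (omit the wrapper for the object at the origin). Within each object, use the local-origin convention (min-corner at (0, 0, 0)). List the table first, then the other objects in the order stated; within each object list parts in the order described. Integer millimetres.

translate([0, 0, 673]) cube([1193, 516, 50]);
translate([36, 36, 0]) cube([70, 70, 673]);
translate([1087, 36, 0]) cube([70, 70, 673]);
translate([36, 410, 0]) cube([70, 70, 673]);
translate([1087, 410, 0]) cube([70, 70, 673]);
translate([423, 596, 0]) {
  translate([0, 0, 397]) cube([347, 266, 26]);
  cube([26, 26, 397]);
  translate([321, 0, 0]) cube([26, 26, 397]);
  translate([0, 240, 0]) cube([26, 26, 397]);
  translate([321, 240, 0]) cube([26, 26, 397]);
}
translate([-427, 125, 0]) {
  translate([0, 0, 397]) cube([347, 266, 26]);
  cube([26, 26, 397]);
  translate([321, 0, 0]) cube([26, 26, 397]);
  translate([0, 240, 0]) cube([26, 26, 397]);
  translate([321, 240, 0]) cube([26, 26, 397]);
}
translate([1273, 125, 0]) {
  translate([0, 0, 397]) cube([347, 266, 26]);
  cube([26, 26, 397]);
  translate([321, 0, 0]) cube([26, 26, 397]);
  translate([0, 240, 0]) cube([26, 26, 397]);
  translate([321, 240, 0]) cube([26, 26, 397]);
}
translate([415, 242, 723]) {
  cube([32, 32, 2599]);
  translate([331, 0, 0]) cube([32, 32, 2599]);
  translate([32, 0, 240]) cube([299, 32, 29]);
  translate([32, 0, 549]) cube([299, 32, 29]);
  translate([32, 0, 858]) cube([299, 32, 29]);
  translate([32, 0, 1167]) cube([299, 32, 29]);
  translate([32, 0, 1476]) cube([299, 32, 29]);
  translate([32, 0, 1785]) cube([299, 32, 29]);
  translate([32, 0, 2094]) cube([299, 32, 29]);
  translate([32, 0, 2403]) cube([299, 32, 29]);
}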